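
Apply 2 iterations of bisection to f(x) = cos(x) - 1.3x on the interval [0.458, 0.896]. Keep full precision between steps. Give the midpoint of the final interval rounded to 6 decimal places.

f(0.458000) = 0.301539, f(0.896000) = -0.540062 (opposite signs)
step 1: m = 0.677000, f(m) = -0.100644 < 0 → root in [0.458000, 0.677000]
step 2: m = 0.567500, f(m) = 0.105497 > 0 → root in [0.567500, 0.677000]
Midpoint of [0.567500, 0.677000] = 0.622250

0.622250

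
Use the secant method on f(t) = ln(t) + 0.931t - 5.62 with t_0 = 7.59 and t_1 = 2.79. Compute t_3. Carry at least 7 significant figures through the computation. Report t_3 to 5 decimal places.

Secant update: t_(k+1) = t_k − f(t_k)·(t_k − t_(k-1))/(f(t_k) − f(t_(k-1))).
f(t_0) = 3.473122, f(t_1) = -1.996468
t_2 = 2.790000 - (-1.996468)·(2.790000 - 7.590000)/(-1.996468 - (3.473122)) = 4.542060; f(t_2) = 0.122038
t_3 = 4.542060 - (0.122038)·(4.542060 - 2.790000)/(0.122038 - (-1.996468)) = 4.441131; f(t_3) = 0.005602

4.44113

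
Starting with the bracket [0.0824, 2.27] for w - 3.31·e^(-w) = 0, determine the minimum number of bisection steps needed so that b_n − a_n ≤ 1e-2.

8

Initial width b − a = 2.27 − 0.0824 = 2.187600.
After n steps the width is (b−a)/2^n; need (b−a)/2^n ≤ 1e-2.
So n ≥ log₂(2.187600/1e-2) = log₂(218.7600) ≈ 7.7732.
Hence n = 8.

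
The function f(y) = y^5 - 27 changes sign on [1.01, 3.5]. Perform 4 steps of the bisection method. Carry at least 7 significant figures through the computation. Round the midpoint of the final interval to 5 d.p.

f(1.010000) = -25.948990, f(3.500000) = 498.218750 (opposite signs)
step 1: m = 2.255000, f(m) = 31.308616 > 0 → root in [1.010000, 2.255000]
step 2: m = 1.632500, f(m) = -15.405128 < 0 → root in [1.632500, 2.255000]
step 3: m = 1.943750, f(m) = 0.746105 > 0 → root in [1.632500, 1.943750]
step 4: m = 1.788125, f(m) = -8.719445 < 0 → root in [1.788125, 1.943750]
Midpoint of [1.788125, 1.943750] = 1.865937

1.86594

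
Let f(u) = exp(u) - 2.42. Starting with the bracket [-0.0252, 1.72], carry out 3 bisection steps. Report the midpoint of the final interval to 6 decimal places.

0.956475

f(-0.025200) = -1.444885, f(1.720000) = 3.164528 (opposite signs)
step 1: m = 0.847400, f(m) = -0.086428 < 0 → root in [0.847400, 1.720000]
step 2: m = 1.283700, f(m) = 1.189972 > 0 → root in [0.847400, 1.283700]
step 3: m = 1.065550, f(m) = 0.482435 > 0 → root in [0.847400, 1.065550]
Midpoint of [0.847400, 1.065550] = 0.956475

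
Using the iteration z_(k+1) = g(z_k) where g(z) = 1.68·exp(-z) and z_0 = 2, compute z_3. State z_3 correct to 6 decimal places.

0.440631

z_1 = g(2.000000) = 0.227363
z_2 = g(0.227363) = 1.338341
z_3 = g(1.338341) = 0.440631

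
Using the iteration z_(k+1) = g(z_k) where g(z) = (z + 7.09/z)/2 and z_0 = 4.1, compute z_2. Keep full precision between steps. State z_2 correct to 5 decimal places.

z_1 = g(4.100000) = 2.914634
z_2 = g(2.914634) = 2.673593

2.67359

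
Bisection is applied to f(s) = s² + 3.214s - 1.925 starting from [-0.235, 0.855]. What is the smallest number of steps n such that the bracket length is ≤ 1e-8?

Initial width b − a = 0.855 − -0.235 = 1.090000.
After n steps the width is (b−a)/2^n; need (b−a)/2^n ≤ 1e-8.
So n ≥ log₂(1.090000/1e-8) = log₂(109000000.0000) ≈ 26.6998.
Hence n = 27.

27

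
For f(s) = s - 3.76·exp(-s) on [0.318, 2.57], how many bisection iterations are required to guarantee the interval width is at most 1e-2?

Initial width b − a = 2.57 − 0.318 = 2.252000.
After n steps the width is (b−a)/2^n; need (b−a)/2^n ≤ 1e-2.
So n ≥ log₂(2.252000/1e-2) = log₂(225.2000) ≈ 7.8151.
Hence n = 8.

8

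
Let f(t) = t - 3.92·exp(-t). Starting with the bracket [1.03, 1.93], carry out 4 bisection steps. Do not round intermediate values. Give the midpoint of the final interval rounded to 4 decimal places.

1.1706

f(1.030000) = -0.369467, f(1.930000) = 1.361019 (opposite signs)
step 1: m = 1.480000, f(m) = 0.587660 > 0 → root in [1.030000, 1.480000]
step 2: m = 1.255000, f(m) = 0.137503 > 0 → root in [1.030000, 1.255000]
step 3: m = 1.142500, f(m) = -0.108060 < 0 → root in [1.142500, 1.255000]
step 4: m = 1.198750, f(m) = 0.016592 > 0 → root in [1.142500, 1.198750]
Midpoint of [1.142500, 1.198750] = 1.170625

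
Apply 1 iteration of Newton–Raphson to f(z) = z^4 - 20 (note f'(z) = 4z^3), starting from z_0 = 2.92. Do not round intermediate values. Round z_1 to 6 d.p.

Newton update: z ← z − f(z)/f'(z).
z_0 = 2.920000: f = 52.699497, f' = 99.588352 → z_1 = 2.920000 - (52.699497)/(99.588352) = 2.390827

2.390827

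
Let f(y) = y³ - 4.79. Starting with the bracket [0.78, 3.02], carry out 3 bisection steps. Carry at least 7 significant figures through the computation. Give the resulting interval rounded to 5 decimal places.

[1.62000, 1.90000]

f(0.780000) = -4.315448, f(3.020000) = 22.753608 (opposite signs)
step 1: m = 1.900000, f(m) = 2.069000 > 0 → root in [0.780000, 1.900000]
step 2: m = 1.340000, f(m) = -2.383896 < 0 → root in [1.340000, 1.900000]
step 3: m = 1.620000, f(m) = -0.538472 < 0 → root in [1.620000, 1.900000]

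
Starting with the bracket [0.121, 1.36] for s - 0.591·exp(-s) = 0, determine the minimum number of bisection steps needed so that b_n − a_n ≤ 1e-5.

Initial width b − a = 1.36 − 0.121 = 1.239000.
After n steps the width is (b−a)/2^n; need (b−a)/2^n ≤ 1e-5.
So n ≥ log₂(1.239000/1e-5) = log₂(123900.0000) ≈ 16.9188.
Hence n = 17.

17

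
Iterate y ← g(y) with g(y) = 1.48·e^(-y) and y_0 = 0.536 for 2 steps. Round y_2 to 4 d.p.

0.6226

y_1 = g(0.536000) = 0.865924
y_2 = g(0.865924) = 0.622581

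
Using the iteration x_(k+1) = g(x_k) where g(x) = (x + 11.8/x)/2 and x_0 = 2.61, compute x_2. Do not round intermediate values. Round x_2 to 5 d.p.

3.43750

x_1 = g(2.610000) = 3.565536
x_2 = g(3.565536) = 3.437498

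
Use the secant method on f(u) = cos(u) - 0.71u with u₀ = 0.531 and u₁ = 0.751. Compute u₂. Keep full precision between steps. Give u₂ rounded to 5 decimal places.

Secant update: u_(k+1) = u_k − f(u_k)·(u_k − u_(k-1))/(f(u_k) − f(u_(k-1))).
f(u_0) = 0.485291, f(u_1) = 0.197797
u_2 = 0.751000 - (0.197797)·(0.751000 - 0.531000)/(0.197797 - (0.485291)) = 0.902361; f(u_2) = -0.020917

0.90236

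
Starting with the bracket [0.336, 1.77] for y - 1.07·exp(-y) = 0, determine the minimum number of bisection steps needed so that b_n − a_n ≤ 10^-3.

Initial width b − a = 1.77 − 0.336 = 1.434000.
After n steps the width is (b−a)/2^n; need (b−a)/2^n ≤ 10^-3.
So n ≥ log₂(1.434000/10^-3) = log₂(1434.0000) ≈ 10.4858.
Hence n = 11.

11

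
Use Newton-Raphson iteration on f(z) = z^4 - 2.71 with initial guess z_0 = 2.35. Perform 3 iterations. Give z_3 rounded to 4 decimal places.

f'(z) = 4z^3
z_0 = 2.350000: f = 27.788006, f' = 51.911500 → z_1 = 2.350000 - (27.788006)/(51.911500) = 1.814704
z_1 = 1.814704: f = 8.134846, f' = 23.904383 → z_2 = 1.814704 - (8.134846)/(23.904383) = 1.474397
z_2 = 1.474397: f = 2.015602, f' = 12.820438 → z_3 = 1.474397 - (2.015602)/(12.820438) = 1.317179

1.3172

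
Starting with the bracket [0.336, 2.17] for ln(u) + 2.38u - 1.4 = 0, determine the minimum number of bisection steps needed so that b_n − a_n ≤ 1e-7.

Initial width b − a = 2.17 − 0.336 = 1.834000.
After n steps the width is (b−a)/2^n; need (b−a)/2^n ≤ 1e-7.
So n ≥ log₂(1.834000/1e-7) = log₂(18340000.0000) ≈ 24.1285.
Hence n = 25.

25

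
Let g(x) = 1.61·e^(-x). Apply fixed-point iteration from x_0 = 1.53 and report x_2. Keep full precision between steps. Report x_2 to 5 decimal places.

x_1 = g(1.530000) = 0.348622
x_2 = g(0.348622) = 1.136112

1.13611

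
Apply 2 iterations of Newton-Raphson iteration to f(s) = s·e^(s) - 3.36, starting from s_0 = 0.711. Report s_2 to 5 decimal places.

1.12419

f'(s) = (s + 1)·e^(s)
s_0 = 0.711000: f = -1.912385, f' = 3.483641 → s_1 = 0.711000 - (-1.912385)/(3.483641) = 1.259962
s_1 = 1.259962: f = 1.081726, f' = 7.967012 → s_2 = 1.259962 - (1.081726)/(7.967012) = 1.124186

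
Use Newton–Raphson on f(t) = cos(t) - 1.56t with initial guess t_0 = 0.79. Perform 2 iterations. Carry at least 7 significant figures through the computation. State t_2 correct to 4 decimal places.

Newton update: t ← t − f(t)/f'(t).
f'(t) = -sin(t) - 1.56
t_0 = 0.790000: f = -0.528555, f' = -2.270353 → t_1 = 0.790000 - (-0.528555)/(-2.270353) = 0.557193
t_1 = 0.557193: f = -0.020478, f' = -2.088806 → t_2 = 0.557193 - (-0.020478)/(-2.088806) = 0.547389

0.5474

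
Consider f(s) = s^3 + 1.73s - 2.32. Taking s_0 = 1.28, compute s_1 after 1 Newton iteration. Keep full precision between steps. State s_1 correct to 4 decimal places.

f'(s) = 3s^2 + 1.73
s_0 = 1.280000: f = 1.991552, f' = 6.645200 → s_1 = 1.280000 - (1.991552)/(6.645200) = 0.980302

0.9803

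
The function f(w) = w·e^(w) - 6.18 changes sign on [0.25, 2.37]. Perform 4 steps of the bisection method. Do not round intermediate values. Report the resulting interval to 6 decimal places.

f(0.250000) = -5.858994, f(2.370000) = 19.172820 (opposite signs)
step 1: m = 1.310000, f(m) = -1.324912 < 0 → root in [1.310000, 2.370000]
step 2: m = 1.840000, f(m) = 5.405630 > 0 → root in [1.310000, 1.840000]
step 3: m = 1.575000, f(m) = 1.428418 > 0 → root in [1.310000, 1.575000]
step 4: m = 1.442500, f(m) = -0.076406 < 0 → root in [1.442500, 1.575000]

[1.442500, 1.575000]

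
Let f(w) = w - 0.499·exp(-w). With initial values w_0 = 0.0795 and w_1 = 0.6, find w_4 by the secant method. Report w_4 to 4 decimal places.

Secant update: w_(k+1) = w_k − f(w_k)·(w_k − w_(k-1))/(f(w_k) − f(w_(k-1))).
f(w_0) = -0.381365, f(w_1) = 0.326143
w_2 = 0.600000 - (0.326143)·(0.600000 - 0.079500)/(0.326143 - (-0.381365)) = 0.360063; f(w_2) = 0.011944
w_3 = 0.360063 - (0.011944)·(0.360063 - 0.600000)/(0.011944 - (0.326143)) = 0.350942; f(w_3) = -0.000367
w_4 = 0.350942 - (-0.000367)·(0.350942 - 0.360063)/(-0.000367 - (0.011944)) = 0.351213; f(w_4) = 0.000000

0.3512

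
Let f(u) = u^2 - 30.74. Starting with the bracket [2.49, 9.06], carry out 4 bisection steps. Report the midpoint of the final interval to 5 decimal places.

f(2.490000) = -24.539900, f(9.060000) = 51.343600 (opposite signs)
step 1: m = 5.775000, f(m) = 2.610625 > 0 → root in [2.490000, 5.775000]
step 2: m = 4.132500, f(m) = -13.662444 < 0 → root in [4.132500, 5.775000]
step 3: m = 4.953750, f(m) = -6.200361 < 0 → root in [4.953750, 5.775000]
step 4: m = 5.364375, f(m) = -1.963481 < 0 → root in [5.364375, 5.775000]
Midpoint of [5.364375, 5.775000] = 5.569688

5.56969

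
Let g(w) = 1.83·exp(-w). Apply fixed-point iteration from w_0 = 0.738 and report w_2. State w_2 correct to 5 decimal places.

w_1 = g(0.738000) = 0.874866
w_2 = g(0.874866) = 0.762959

0.76296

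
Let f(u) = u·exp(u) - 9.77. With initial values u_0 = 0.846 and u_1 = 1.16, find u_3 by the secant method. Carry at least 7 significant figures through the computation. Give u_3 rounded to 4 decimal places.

f(u_0) = -7.798560, f(u_1) = -6.069677
u_2 = 1.160000 - (-6.069677)·(1.160000 - 0.846000)/(-6.069677 - (-7.798560)) = 2.262376; f(u_2) = 11.962119
u_3 = 2.262376 - (11.962119)·(2.262376 - 1.160000)/(11.962119 - (-6.069677)) = 1.531070; f(u_3) = -2.691674

1.5311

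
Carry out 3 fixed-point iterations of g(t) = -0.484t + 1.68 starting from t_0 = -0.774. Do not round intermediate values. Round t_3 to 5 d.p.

t_1 = g(-0.774000) = 2.054616
t_2 = g(2.054616) = 0.685566
t_3 = g(0.685566) = 1.348186

1.34819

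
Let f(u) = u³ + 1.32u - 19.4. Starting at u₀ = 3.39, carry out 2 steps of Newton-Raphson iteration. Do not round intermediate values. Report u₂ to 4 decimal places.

f'(u) = 3u² + 1.32
u_0 = 3.390000: f = 24.033019, f' = 35.796300 → u_1 = 3.390000 - (24.033019)/(35.796300) = 2.718617
u_1 = 2.718617: f = 4.281548, f' = 23.492639 → u_2 = 2.718617 - (4.281548)/(23.492639) = 2.536367

2.5364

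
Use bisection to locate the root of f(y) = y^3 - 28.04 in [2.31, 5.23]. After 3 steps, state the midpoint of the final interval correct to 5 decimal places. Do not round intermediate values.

2.85750

f(2.310000) = -15.713609, f(5.230000) = 115.015667 (opposite signs)
step 1: m = 3.770000, f(m) = 25.542633 > 0 → root in [2.310000, 3.770000]
step 2: m = 3.040000, f(m) = 0.054464 > 0 → root in [2.310000, 3.040000]
step 3: m = 2.675000, f(m) = -8.898703 < 0 → root in [2.675000, 3.040000]
Midpoint of [2.675000, 3.040000] = 2.857500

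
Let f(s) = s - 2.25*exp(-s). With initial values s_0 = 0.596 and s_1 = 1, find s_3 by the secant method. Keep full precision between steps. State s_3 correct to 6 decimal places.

f(s_0) = -0.643775, f(s_1) = 0.172271
s_2 = 1.000000 - (0.172271)·(1.000000 - 0.596000)/(0.172271 - (-0.643775)) = 0.914714; f(s_2) = 0.013293
s_3 = 0.914714 - (0.013293)·(0.914714 - 1.000000)/(0.013293 - (0.172271)) = 0.907582; f(s_3) = -0.000289

0.907582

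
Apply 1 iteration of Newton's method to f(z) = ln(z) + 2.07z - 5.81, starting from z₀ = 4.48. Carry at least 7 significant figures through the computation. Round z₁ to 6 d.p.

2.315692

Newton update: z ← z − f(z)/f'(z).
f'(z) = 1/z + 2.07
z_0 = 4.480000: f = 4.963223, f' = 2.293214 → z_1 = 4.480000 - (4.963223)/(2.293214) = 2.315692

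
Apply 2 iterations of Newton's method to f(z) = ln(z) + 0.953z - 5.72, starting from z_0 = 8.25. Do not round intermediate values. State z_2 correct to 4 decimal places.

4.4378

f'(z) = 1/z + 0.953
z_0 = 8.250000: f = 4.252463, f' = 1.074212 → z_1 = 8.250000 - (4.252463)/(1.074212) = 4.291319
z_1 = 4.291319: f = -0.173779, f' = 1.186029 → z_2 = 4.291319 - (-0.173779)/(1.186029) = 4.437841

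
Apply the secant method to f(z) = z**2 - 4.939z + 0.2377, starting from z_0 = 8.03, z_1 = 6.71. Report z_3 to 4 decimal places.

f(z_0) = 25.058430, f(z_1) = 12.121110
z_2 = 6.710000 - (12.121110)·(6.710000 - 8.030000)/(12.121110 - (25.058430)) = 5.473278; f(z_2) = 3.161953
z_3 = 5.473278 - (3.161953)·(5.473278 - 6.710000)/(3.161953 - (12.121110)) = 5.036802; f(z_3) = 0.730311

5.0368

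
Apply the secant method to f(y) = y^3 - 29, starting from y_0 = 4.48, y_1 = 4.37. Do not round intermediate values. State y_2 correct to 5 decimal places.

Secant update: y_(k+1) = y_k − f(y_k)·(y_k − y_(k-1))/(f(y_k) − f(y_(k-1))).
f(y_0) = 60.915392, f(y_1) = 54.453453
y_2 = 4.370000 - (54.453453)·(4.370000 - 4.480000)/(54.453453 - (60.915392)) = 3.443052; f(y_2) = 11.816037

3.44305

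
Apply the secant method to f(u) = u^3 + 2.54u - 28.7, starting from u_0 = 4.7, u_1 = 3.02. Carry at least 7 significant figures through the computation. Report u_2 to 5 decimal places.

f(u_0) = 87.061000, f(u_1) = 6.514408
u_2 = 3.020000 - (6.514408)·(3.020000 - 4.700000)/(6.514408 - (87.061000)) = 2.884126; f(u_2) = 2.616361

2.88413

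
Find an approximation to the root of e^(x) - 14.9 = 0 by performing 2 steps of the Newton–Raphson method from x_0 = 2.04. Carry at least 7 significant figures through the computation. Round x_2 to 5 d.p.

f'(x) = e^(x)
x_0 = 2.040000: f = -7.209391, f' = 7.690609 → x_1 = 2.040000 - (-7.209391)/(7.690609) = 2.977428
x_1 = 2.977428: f = 4.737241, f' = 19.637241 → x_2 = 2.977428 - (4.737241)/(19.637241) = 2.736190

2.73619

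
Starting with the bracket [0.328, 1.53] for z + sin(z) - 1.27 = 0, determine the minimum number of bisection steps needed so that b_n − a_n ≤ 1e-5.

Initial width b − a = 1.53 − 0.328 = 1.202000.
After n steps the width is (b−a)/2^n; need (b−a)/2^n ≤ 1e-5.
So n ≥ log₂(1.202000/1e-5) = log₂(120200.0000) ≈ 16.8751.
Hence n = 17.

17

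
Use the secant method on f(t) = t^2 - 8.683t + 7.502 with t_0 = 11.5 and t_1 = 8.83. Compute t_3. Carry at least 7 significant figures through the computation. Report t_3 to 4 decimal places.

f(t_0) = 39.897500, f(t_1) = 8.800010
t_2 = 8.830000 - (8.800010)·(8.830000 - 11.500000)/(8.800010 - (39.897500)) = 8.074440; f(t_2) = 2.588217
t_3 = 8.074440 - (2.588217)·(8.074440 - 8.830000)/(2.588217 - (8.800010)) = 7.759627; f(t_3) = 0.336968

7.7596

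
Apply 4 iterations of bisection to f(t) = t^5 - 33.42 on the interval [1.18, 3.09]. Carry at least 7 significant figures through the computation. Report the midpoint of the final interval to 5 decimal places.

2.07531

f(1.180000) = -31.132242, f(3.090000) = 248.283600 (opposite signs)
step 1: m = 2.135000, f(m) = 10.939781 > 0 → root in [1.180000, 2.135000]
step 2: m = 1.657500, f(m) = -20.909701 < 0 → root in [1.657500, 2.135000]
step 3: m = 1.896250, f(m) = -8.902399 < 0 → root in [1.896250, 2.135000]
step 4: m = 2.015625, f(m) = -0.150316 < 0 → root in [2.015625, 2.135000]
Midpoint of [2.015625, 2.135000] = 2.075312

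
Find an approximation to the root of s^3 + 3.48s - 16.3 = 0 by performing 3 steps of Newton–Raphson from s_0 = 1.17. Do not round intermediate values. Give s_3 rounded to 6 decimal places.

2.085785

f'(s) = 3s^2 + 3.48
s_0 = 1.170000: f = -10.626787, f' = 7.586700 → s_1 = 1.170000 - (-10.626787)/(7.586700) = 2.570713
s_1 = 2.570713: f = 9.634799, f' = 23.305691 → s_2 = 2.570713 - (9.634799)/(23.305691) = 2.157303
s_2 = 2.157303: f = 1.247408, f' = 17.441869 → s_3 = 2.157303 - (1.247408)/(17.441869) = 2.085785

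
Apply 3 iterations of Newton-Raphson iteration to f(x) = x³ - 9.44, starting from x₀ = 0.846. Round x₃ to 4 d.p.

2.5566

f'(x) = 3x²
x_0 = 0.846000: f = -8.834504, f' = 2.147148 → x_1 = 0.846000 - (-8.834504)/(2.147148) = 4.960530
x_1 = 4.960530: f = 112.623036, f' = 73.820565 → x_2 = 4.960530 - (112.623036)/(73.820565) = 3.434897
x_2 = 3.434897: f = 31.086708, f' = 35.395562 → x_3 = 3.434897 - (31.086708)/(35.395562) = 2.556632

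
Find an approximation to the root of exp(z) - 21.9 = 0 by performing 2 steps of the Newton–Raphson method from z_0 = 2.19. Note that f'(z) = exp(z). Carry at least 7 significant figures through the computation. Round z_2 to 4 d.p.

Newton update: z ← z − f(z)/f'(z).
z_0 = 2.190000: f = -12.964787, f' = 8.935213 → z_1 = 2.190000 - (-12.964787)/(8.935213) = 3.640977
z_1 = 3.640977: f = 16.229063, f' = 38.129063 → z_2 = 3.640977 - (16.229063)/(38.129063) = 3.215342

3.2153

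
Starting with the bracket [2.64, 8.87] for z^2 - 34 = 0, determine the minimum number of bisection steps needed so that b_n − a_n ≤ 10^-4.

Initial width b − a = 8.87 − 2.64 = 6.230000.
After n steps the width is (b−a)/2^n; need (b−a)/2^n ≤ 10^-4.
So n ≥ log₂(6.230000/10^-4) = log₂(62300.0000) ≈ 15.9269.
Hence n = 16.

16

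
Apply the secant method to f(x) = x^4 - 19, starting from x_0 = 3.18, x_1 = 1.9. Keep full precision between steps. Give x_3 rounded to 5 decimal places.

f(x_0) = 83.260634, f(x_1) = -5.967900
x_2 = 1.900000 - (-5.967900)·(1.900000 - 3.180000)/(-5.967900 - (83.260634)) = 1.985611; f(x_2) = -3.455514
x_3 = 1.985611 - (-3.455514)·(1.985611 - 1.900000)/(-3.455514 - (-5.967900)) = 2.103359; f(x_3) = 0.572821

2.10336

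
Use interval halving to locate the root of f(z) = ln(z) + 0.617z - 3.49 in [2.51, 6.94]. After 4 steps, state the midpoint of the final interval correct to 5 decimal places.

f(2.510000) = -1.021047, f(6.940000) = 2.729282 (opposite signs)
step 1: m = 4.725000, f(m) = 0.978193 > 0 → root in [2.510000, 4.725000]
step 2: m = 3.617500, f(m) = 0.027781 > 0 → root in [2.510000, 3.617500]
step 3: m = 3.063750, f(m) = -0.480027 < 0 → root in [3.063750, 3.617500]
step 4: m = 3.340625, f(m) = -0.222676 < 0 → root in [3.340625, 3.617500]
Midpoint of [3.340625, 3.617500] = 3.479062

3.47906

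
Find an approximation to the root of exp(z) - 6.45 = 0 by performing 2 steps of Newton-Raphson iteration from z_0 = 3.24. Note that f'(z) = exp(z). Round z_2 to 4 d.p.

z_0 = 3.240000: f = 19.083722, f' = 25.533722 → z_1 = 3.240000 - (19.083722)/(25.533722) = 2.492607
z_1 = 2.492607: f = 5.642762, f' = 12.092762 → z_2 = 2.492607 - (5.642762)/(12.092762) = 2.025984

2.0260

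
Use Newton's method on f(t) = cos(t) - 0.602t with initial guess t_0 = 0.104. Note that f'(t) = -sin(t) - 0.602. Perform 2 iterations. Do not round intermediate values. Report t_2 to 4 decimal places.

0.9772

Newton update: t ← t − f(t)/f'(t).
t_0 = 0.104000: f = 0.931989, f' = -0.705813 → t_1 = 0.104000 - (0.931989)/(-0.705813) = 1.424448
t_1 = 1.424448: f = -0.711691, f' = -1.591310 → t_2 = 1.424448 - (-0.711691)/(-1.591310) = 0.977212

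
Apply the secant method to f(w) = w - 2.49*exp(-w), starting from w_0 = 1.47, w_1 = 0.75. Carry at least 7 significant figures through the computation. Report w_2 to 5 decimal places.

0.98182

Secant update: w_(k+1) = w_k − f(w_k)·(w_k − w_(k-1))/(f(w_k) − f(w_(k-1))).
f(w_0) = 0.897486, f(w_1) = -0.426193
w_2 = 0.750000 - (-0.426193)·(0.750000 - 1.470000)/(-0.426193 - (0.897486)) = 0.981823; f(w_2) = 0.049000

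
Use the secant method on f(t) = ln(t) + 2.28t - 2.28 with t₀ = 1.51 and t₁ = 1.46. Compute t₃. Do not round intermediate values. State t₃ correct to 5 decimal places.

f(t_0) = 1.574910, f(t_1) = 1.427236
t_2 = 1.460000 - (1.427236)·(1.460000 - 1.510000)/(1.427236 - (1.574910)) = 0.976759; f(t_2) = -0.076506
t_3 = 0.976759 - (-0.076506)·(0.976759 - 1.460000)/(-0.076506 - (1.427236)) = 1.001345; f(t_3) = 0.004409

1.00134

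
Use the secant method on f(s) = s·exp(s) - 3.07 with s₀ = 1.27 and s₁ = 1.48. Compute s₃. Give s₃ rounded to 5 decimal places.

f(s_0) = 1.452283, f(s_1) = 3.431560
s_2 = 1.480000 - (3.431560)·(1.480000 - 1.270000)/(3.431560 - (1.452283)) = 1.115914; f(s_2) = 0.336166
s_3 = 1.115914 - (0.336166)·(1.115914 - 1.480000)/(0.336166 - (3.431560)) = 1.076373; f(s_3) = 0.088100

1.07637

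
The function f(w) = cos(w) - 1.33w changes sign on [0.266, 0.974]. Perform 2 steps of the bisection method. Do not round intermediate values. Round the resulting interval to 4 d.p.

[0.4430, 0.6200]

f(0.266000) = 0.611050, f(0.974000) = -0.733425 (opposite signs)
step 1: m = 0.620000, f(m) = -0.010722 < 0 → root in [0.266000, 0.620000]
step 2: m = 0.443000, f(m) = 0.314280 > 0 → root in [0.443000, 0.620000]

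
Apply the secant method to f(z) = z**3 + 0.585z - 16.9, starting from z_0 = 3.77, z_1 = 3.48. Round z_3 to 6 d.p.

2.578646

f(z_0) = 38.888083, f(z_1) = 27.279992
z_2 = 3.480000 - (27.279992)·(3.480000 - 3.770000)/(27.279992 - (38.888083)) = 2.798476; f(z_2) = 6.653273
z_3 = 2.798476 - (6.653273)·(2.798476 - 3.480000)/(6.653273 - (27.279992)) = 2.578646; f(z_3) = 1.754990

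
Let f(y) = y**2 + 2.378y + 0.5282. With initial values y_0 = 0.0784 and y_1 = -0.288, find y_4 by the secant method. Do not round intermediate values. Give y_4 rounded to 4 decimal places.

-0.2480

f(y_0) = 0.720782, f(y_1) = -0.073720
y_2 = -0.288000 - (-0.073720)·(-0.288000 - 0.078400)/(-0.073720 - (0.720782)) = -0.254003; f(y_2) = -0.011301
y_3 = -0.254003 - (-0.011301)·(-0.254003 - -0.288000)/(-0.011301 - (-0.073720)) = -0.247847; f(y_3) = 0.000247
y_4 = -0.247847 - (0.000247)·(-0.247847 - -0.254003)/(0.000247 - (-0.011301)) = -0.247979; f(y_4) = -0.000001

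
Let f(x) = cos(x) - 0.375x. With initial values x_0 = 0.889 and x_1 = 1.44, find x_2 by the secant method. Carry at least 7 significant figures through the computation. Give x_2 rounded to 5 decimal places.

Secant update: x_(k+1) = x_k − f(x_k)·(x_k − x_(k-1))/(f(x_k) − f(x_(k-1))).
f(x_0) = 0.296814, f(x_1) = -0.409576
x_2 = 1.440000 - (-0.409576)·(1.440000 - 0.889000)/(-0.409576 - (0.296814)) = 1.120521; f(x_2) = 0.015018

1.12052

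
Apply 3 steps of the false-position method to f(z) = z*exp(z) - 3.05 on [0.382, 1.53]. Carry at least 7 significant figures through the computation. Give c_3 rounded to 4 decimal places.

f(0.382000) = -2.490289, f(1.530000) = 4.015811
step 1: c = 0.821411, f(c) = -1.182353 < 0 → new bracket [0.821411, 1.530000]
step 2: c = 0.982584, f(c) = -0.425175 < 0 → new bracket [0.982584, 1.530000]
step 3: c = 1.034993, f(c) = -0.136406 < 0 → new bracket [1.034993, 1.530000]

1.0350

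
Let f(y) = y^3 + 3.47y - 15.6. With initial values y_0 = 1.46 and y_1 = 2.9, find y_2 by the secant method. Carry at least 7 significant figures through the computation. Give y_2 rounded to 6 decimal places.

1.866765

f(y_0) = -7.421664, f(y_1) = 18.852000
y_2 = 2.900000 - (18.852000)·(2.900000 - 1.460000)/(18.852000 - (-7.421664)) = 1.866765; f(y_2) = -2.617007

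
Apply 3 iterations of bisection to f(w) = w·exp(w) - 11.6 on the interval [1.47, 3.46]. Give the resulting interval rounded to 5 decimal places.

[1.71875, 1.96750]

f(1.470000) = -5.206624, f(3.460000) = 98.486739 (opposite signs)
step 1: m = 2.465000, f(m) = 17.396984 > 0 → root in [1.470000, 2.465000]
step 2: m = 1.967500, f(m) = 2.473079 > 0 → root in [1.470000, 1.967500]
step 3: m = 1.718750, f(m) = -2.013582 < 0 → root in [1.718750, 1.967500]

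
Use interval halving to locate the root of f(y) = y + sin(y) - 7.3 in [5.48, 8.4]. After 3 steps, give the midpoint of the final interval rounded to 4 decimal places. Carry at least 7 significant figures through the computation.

f(5.480000) = -2.539572, f(8.400000) = 1.954599 (opposite signs)
step 1: m = 6.940000, f(m) = 0.250597 > 0 → root in [5.480000, 6.940000]
step 2: m = 6.210000, f(m) = -1.163120 < 0 → root in [6.210000, 6.940000]
step 3: m = 6.575000, f(m) = -0.437309 < 0 → root in [6.575000, 6.940000]
Midpoint of [6.575000, 6.940000] = 6.757500

6.7575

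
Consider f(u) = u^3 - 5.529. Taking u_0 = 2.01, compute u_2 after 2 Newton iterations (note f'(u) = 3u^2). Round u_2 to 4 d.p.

Newton update: u ← u − f(u)/f'(u).
u_0 = 2.010000: f = 2.591601, f' = 12.120300 → u_1 = 2.010000 - (2.591601)/(12.120300) = 1.796177
u_1 = 1.796177: f = 0.265918, f' = 9.678754 → u_2 = 1.796177 - (0.265918)/(9.678754) = 1.768702

1.7687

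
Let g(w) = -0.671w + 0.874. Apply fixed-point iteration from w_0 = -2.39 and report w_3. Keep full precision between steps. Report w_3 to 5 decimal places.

1.40310

w_1 = g(-2.390000) = 2.477690
w_2 = g(2.477690) = -0.788530
w_3 = g(-0.788530) = 1.403104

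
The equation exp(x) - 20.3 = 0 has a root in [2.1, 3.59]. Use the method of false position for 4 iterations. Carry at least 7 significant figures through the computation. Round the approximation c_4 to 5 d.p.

3.00560

f(2.100000) = -12.133830, f(3.590000) = 15.934076
step 1: c = 2.744131, f(c) = -4.748907 < 0 → new bracket [2.744131, 3.590000]
step 2: c = 2.938346, f(c) = -1.415409 < 0 → new bracket [2.938346, 3.590000]
step 3: c = 2.991510, f(c) = -0.384275 < 0 → new bracket [2.991510, 3.590000]
step 4: c = 3.005603, f(c) = -0.101603 < 0 → new bracket [3.005603, 3.590000]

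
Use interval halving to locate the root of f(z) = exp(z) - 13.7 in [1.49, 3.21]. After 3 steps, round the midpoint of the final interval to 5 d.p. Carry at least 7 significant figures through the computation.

f(1.490000) = -9.262904, f(3.210000) = 11.079086 (opposite signs)
step 1: m = 2.350000, f(m) = -3.214430 < 0 → root in [2.350000, 3.210000]
step 2: m = 2.780000, f(m) = 2.419021 > 0 → root in [2.350000, 2.780000]
step 3: m = 2.565000, f(m) = -0.699342 < 0 → root in [2.565000, 2.780000]
Midpoint of [2.565000, 2.780000] = 2.672500

2.67250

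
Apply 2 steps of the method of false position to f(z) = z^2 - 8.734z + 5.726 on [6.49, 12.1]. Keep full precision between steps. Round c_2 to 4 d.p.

False-position update: c = (a·f(b) − b·f(a))/(f(b) − f(a)); replace the endpoint whose sign matches f(c).
f(6.490000) = -8.837560, f(12.100000) = 46.454600
step 1: c = 7.386668, f(c) = -4.226294 < 0 → new bracket [7.386668, 12.100000]
step 2: c = 7.779714, f(c) = -1.698071 < 0 → new bracket [7.779714, 12.100000]

7.7797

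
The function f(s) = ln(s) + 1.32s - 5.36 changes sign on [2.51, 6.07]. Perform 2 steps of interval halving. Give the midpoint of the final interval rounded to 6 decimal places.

f(2.510000) = -1.126517, f(6.070000) = 4.455759 (opposite signs)
step 1: m = 4.290000, f(m) = 1.759087 > 0 → root in [2.510000, 4.290000]
step 2: m = 3.400000, f(m) = 0.351775 > 0 → root in [2.510000, 3.400000]
Midpoint of [2.510000, 3.400000] = 2.955000

2.955000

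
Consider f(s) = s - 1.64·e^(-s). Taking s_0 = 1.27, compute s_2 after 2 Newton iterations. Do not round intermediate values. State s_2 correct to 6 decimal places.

f'(s) = 1 + 1.64·e^(-s)
s_0 = 1.270000: f = 0.809436, f' = 1.460564 → s_1 = 1.270000 - (0.809436)/(1.460564) = 0.715806
s_1 = 0.715806: f = -0.085823, f' = 1.801629 → s_2 = 0.715806 - (-0.085823)/(1.801629) = 0.763442

0.763442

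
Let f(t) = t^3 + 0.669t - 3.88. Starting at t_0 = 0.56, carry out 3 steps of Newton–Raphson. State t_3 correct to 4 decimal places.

1.5227

f'(t) = 3t^2 + 0.669
t_0 = 0.560000: f = -3.329744, f' = 1.609800 → t_1 = 0.560000 - (-3.329744)/(1.609800) = 2.628421
t_1 = 2.628421: f = 16.037113, f' = 21.394790 → t_2 = 2.628421 - (16.037113)/(21.394790) = 1.878841
t_2 = 1.878841: f = 4.009331, f' = 11.259126 → t_3 = 1.878841 - (4.009331)/(11.259126) = 1.522745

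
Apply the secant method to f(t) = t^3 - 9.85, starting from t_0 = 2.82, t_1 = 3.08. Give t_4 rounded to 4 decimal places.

f(t_0) = 12.575768, f(t_1) = 19.368112
t_2 = 3.080000 - (19.368112)·(3.080000 - 2.820000)/(19.368112 - (12.575768)) = 2.338620; f(t_2) = 2.940246
t_3 = 2.338620 - (2.940246)·(2.338620 - 3.080000)/(2.940246 - (19.368112)) = 2.205928; f(t_3) = 0.884310
t_4 = 2.205928 - (0.884310)·(2.205928 - 2.338620)/(0.884310 - (2.940246)) = 2.148854; f(t_4) = 0.072494

2.1489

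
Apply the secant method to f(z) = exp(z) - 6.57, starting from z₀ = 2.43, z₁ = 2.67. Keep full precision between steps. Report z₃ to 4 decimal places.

Secant update: z_(k+1) = z_k − f(z_k)·(z_k − z_(k-1))/(f(z_k) − f(z_(k-1))).
f(z_0) = 4.788882, f(z_1) = 7.869969
z_2 = 2.670000 - (7.869969)·(2.670000 - 2.430000)/(7.869969 - (4.788882)) = 2.056972; f(z_2) = 1.252248
z_3 = 2.056972 - (1.252248)·(2.056972 - 2.670000)/(1.252248 - (7.869969)) = 1.940971; f(z_3) = 0.395510

1.9410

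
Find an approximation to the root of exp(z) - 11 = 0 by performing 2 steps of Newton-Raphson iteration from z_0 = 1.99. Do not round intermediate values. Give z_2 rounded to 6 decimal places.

f'(z) = exp(z)
z_0 = 1.990000: f = -3.684466, f' = 7.315534 → z_1 = 1.990000 - (-3.684466)/(7.315534) = 2.493650
z_1 = 2.493650: f = 1.105376, f' = 12.105376 → z_2 = 2.493650 - (1.105376)/(12.105376) = 2.402337

2.402337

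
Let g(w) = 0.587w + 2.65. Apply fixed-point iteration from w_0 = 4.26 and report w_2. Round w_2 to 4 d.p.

w_1 = g(4.260000) = 5.150620
w_2 = g(5.150620) = 5.673414

5.6734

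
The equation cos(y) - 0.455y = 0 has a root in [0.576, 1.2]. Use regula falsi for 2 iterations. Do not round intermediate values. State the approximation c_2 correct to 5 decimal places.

False-position update: c = (a·f(b) − b·f(a))/(f(b) − f(a)); replace the endpoint whose sign matches f(c).
f(0.576000) = 0.576568, f(1.200000) = -0.183642
step 1: c = 1.049262, f(c) = 0.020797 > 0 → new bracket [1.049262, 1.200000]
step 2: c = 1.064596, f(c) = 0.000466 > 0 → new bracket [1.064596, 1.200000]

1.06460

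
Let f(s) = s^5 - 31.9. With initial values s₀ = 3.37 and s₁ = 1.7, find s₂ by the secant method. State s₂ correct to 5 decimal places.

1.77031

Secant update: s_(k+1) = s_k − f(s_k)·(s_k − s_(k-1))/(f(s_k) − f(s_(k-1))).
f(s_0) = 402.759829, f(s_1) = -17.701430
s_2 = 1.700000 - (-17.701430)·(1.700000 - 3.370000)/(-17.701430 - (402.759829)) = 1.770307; f(s_2) = -14.512266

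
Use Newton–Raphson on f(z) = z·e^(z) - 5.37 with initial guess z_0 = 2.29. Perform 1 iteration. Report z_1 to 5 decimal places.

1.75924

f'(z) = (z + 1)·e^(z)
z_0 = 2.290000: f = 17.243607, f' = 32.488545 → z_1 = 2.290000 - (17.243607)/(32.488545) = 1.759240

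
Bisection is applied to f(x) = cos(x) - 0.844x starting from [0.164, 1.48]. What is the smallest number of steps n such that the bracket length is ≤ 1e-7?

24

Initial width b − a = 1.48 − 0.164 = 1.316000.
After n steps the width is (b−a)/2^n; need (b−a)/2^n ≤ 1e-7.
So n ≥ log₂(1.316000/1e-7) = log₂(13160000.0000) ≈ 23.6497.
Hence n = 24.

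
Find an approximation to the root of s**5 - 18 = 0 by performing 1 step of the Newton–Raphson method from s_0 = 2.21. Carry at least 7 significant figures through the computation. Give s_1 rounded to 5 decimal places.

1.91892

f'(s) = 5s**4
s_0 = 2.210000: f = 34.718297, f' = 119.272164 → s_1 = 2.210000 - (34.718297)/(119.272164) = 1.918915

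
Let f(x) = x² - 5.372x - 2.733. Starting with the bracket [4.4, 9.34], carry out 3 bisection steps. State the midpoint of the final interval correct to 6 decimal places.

f(4.400000) = -7.009800, f(9.340000) = 34.328120 (opposite signs)
step 1: m = 6.870000, f(m) = 7.558260 > 0 → root in [4.400000, 6.870000]
step 2: m = 5.635000, f(m) = -1.250995 < 0 → root in [5.635000, 6.870000]
step 3: m = 6.252500, f(m) = 2.772326 > 0 → root in [5.635000, 6.252500]
Midpoint of [5.635000, 6.252500] = 5.943750

5.943750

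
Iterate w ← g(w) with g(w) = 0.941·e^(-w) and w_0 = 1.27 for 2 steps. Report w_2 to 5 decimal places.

0.72247

w_1 = g(1.270000) = 0.264263
w_2 = g(0.264263) = 0.722473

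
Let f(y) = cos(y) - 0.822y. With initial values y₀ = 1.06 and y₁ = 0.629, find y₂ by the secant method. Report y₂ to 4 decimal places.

f(y_0) = -0.382448, f(y_1) = 0.291578
y_2 = 0.629000 - (0.291578)·(0.629000 - 1.060000)/(0.291578 - (-0.382448)) = 0.815447; f(y_2) = 0.015245

0.8154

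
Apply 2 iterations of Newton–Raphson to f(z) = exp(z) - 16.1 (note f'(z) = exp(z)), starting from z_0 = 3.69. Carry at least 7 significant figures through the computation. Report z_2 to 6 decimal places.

z_0 = 3.690000: f = 23.944847, f' = 40.044847 → z_1 = 3.690000 - (23.944847)/(40.044847) = 3.092049
z_1 = 3.092049: f = 5.922160, f' = 22.022160 → z_2 = 3.092049 - (5.922160)/(22.022160) = 2.823131

2.823131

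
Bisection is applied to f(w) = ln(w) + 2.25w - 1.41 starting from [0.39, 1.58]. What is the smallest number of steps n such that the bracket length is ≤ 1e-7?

24

Initial width b − a = 1.58 − 0.39 = 1.190000.
After n steps the width is (b−a)/2^n; need (b−a)/2^n ≤ 1e-7.
So n ≥ log₂(1.190000/1e-7) = log₂(11900000.0000) ≈ 23.5045.
Hence n = 24.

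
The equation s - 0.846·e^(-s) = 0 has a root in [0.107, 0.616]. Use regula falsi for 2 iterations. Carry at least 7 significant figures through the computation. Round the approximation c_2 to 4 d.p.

False-position update: c = (a·f(b) − b·f(a))/(f(b) − f(a)); replace the endpoint whose sign matches f(c).
f(0.107000) = -0.653153, f(0.616000) = 0.159075
step 1: c = 0.516312, f(c) = 0.011490 > 0 → new bracket [0.107000, 0.516312]
step 2: c = 0.509236, f(c) = 0.000829 > 0 → new bracket [0.107000, 0.509236]

0.5092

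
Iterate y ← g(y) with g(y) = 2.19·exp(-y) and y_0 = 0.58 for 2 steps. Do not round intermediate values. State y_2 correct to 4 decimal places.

0.6426

y_1 = g(0.580000) = 1.226177
y_2 = g(1.226177) = 0.642572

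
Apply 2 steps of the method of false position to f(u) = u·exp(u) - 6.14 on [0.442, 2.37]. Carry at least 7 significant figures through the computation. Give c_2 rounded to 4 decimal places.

1.1308

False-position update: c = (a·f(b) − b·f(a))/(f(b) − f(a)); replace the endpoint whose sign matches f(c).
f(0.442000) = -5.452329, f(2.370000) = 19.212820
step 1: c = 0.868192, f(c) = -4.071446 < 0 → new bracket [0.868192, 2.370000]
step 2: c = 1.130796, f(c) = -2.636659 < 0 → new bracket [1.130796, 2.370000]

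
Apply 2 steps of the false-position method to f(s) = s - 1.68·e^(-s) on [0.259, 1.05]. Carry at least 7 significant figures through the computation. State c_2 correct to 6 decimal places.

0.778194

False-position update: c = (a·f(b) − b·f(a))/(f(b) − f(a)); replace the endpoint whose sign matches f(c).
f(0.259000) = -1.037663, f(1.050000) = 0.462105
step 1: c = 0.806279, f(c) = 0.056131 > 0 → new bracket [0.259000, 0.806279]
step 2: c = 0.778194, f(c) = 0.006679 > 0 → new bracket [0.259000, 0.778194]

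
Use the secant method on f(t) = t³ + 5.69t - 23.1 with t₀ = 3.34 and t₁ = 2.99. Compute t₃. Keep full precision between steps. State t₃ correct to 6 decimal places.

f(t_0) = 33.164304, f(t_1) = 20.643999
t_2 = 2.990000 - (20.643999)·(2.990000 - 3.340000)/(20.643999 - (33.164304)) = 2.412905; f(t_2) = 4.677640
t_3 = 2.412905 - (4.677640)·(2.412905 - 2.990000)/(4.677640 - (20.643999)) = 2.243835; f(t_3) = 0.964671

2.243835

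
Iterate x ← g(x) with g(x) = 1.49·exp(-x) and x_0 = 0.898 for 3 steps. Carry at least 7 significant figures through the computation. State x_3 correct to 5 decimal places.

x_1 = g(0.898000) = 0.607002
x_2 = g(0.607002) = 0.812024
x_3 = g(0.812024) = 0.661498

0.66150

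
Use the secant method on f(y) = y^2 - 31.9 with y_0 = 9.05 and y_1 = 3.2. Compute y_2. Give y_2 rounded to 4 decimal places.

Secant update: y_(k+1) = y_k − f(y_k)·(y_k − y_(k-1))/(f(y_k) − f(y_(k-1))).
f(y_0) = 50.002500, f(y_1) = -21.660000
y_2 = 3.200000 - (-21.660000)·(3.200000 - 9.050000)/(-21.660000 - (50.002500)) = 4.968163; f(y_2) = -7.217354

4.9682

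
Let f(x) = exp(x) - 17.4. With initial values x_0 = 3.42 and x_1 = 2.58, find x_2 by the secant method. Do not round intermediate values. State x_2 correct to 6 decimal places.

Secant update: x_(k+1) = x_k − f(x_k)·(x_k − x_(k-1))/(f(x_k) − f(x_(k-1))).
f(x_0) = 13.169415, f(x_1) = -4.202862
x_2 = 2.580000 - (-4.202862)·(2.580000 - 3.420000)/(-4.202862 - (13.169415)) = 2.783221; f(x_2) = -1.228983

2.783221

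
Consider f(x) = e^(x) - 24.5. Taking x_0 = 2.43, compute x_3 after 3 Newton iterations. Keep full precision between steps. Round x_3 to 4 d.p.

3.2008

f'(x) = e^(x)
x_0 = 2.430000: f = -13.141118, f' = 11.358882 → x_1 = 2.430000 - (-13.141118)/(11.358882) = 3.586902
x_1 = 3.586902: f = 11.622011, f' = 36.122011 → x_2 = 3.586902 - (11.622011)/(36.122011) = 3.265159
x_2 = 3.265159: f = 1.684280, f' = 26.184280 → x_3 = 3.265159 - (1.684280)/(26.184280) = 3.200835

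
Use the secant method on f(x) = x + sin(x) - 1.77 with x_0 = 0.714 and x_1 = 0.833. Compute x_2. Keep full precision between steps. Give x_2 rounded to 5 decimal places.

f(x_0) = -0.401138, f(x_1) = -0.197047
x_2 = 0.833000 - (-0.197047)·(0.833000 - 0.714000)/(-0.197047 - (-0.401138)) = 0.947893; f(x_2) = -0.009919

0.94789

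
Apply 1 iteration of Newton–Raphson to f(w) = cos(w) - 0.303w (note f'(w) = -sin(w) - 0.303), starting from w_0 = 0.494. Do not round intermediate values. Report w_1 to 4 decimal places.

Newton update: w ← w − f(w)/f'(w).
w_0 = 0.494000: f = 0.730761, f' = -0.777151 → w_1 = 0.494000 - (0.730761)/(-0.777151) = 1.434307

1.4343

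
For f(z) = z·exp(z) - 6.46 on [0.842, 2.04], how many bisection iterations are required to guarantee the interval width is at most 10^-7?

Initial width b − a = 2.04 − 0.842 = 1.198000.
After n steps the width is (b−a)/2^n; need (b−a)/2^n ≤ 10^-7.
So n ≥ log₂(1.198000/10^-7) = log₂(11980000.0000) ≈ 23.5141.
Hence n = 24.

24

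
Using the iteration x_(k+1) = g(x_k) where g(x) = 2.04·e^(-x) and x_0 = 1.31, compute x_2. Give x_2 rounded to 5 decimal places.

1.17647

x_1 = g(1.310000) = 0.550433
x_2 = g(0.550433) = 1.176468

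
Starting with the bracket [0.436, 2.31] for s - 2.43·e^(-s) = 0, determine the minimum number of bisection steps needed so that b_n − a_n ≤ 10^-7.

25

Initial width b − a = 2.31 − 0.436 = 1.874000.
After n steps the width is (b−a)/2^n; need (b−a)/2^n ≤ 10^-7.
So n ≥ log₂(1.874000/10^-7) = log₂(18740000.0000) ≈ 24.1596.
Hence n = 25.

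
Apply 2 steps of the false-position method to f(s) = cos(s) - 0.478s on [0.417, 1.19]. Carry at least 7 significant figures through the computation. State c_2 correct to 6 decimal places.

1.046201

False-position update: c = (a·f(b) − b·f(a))/(f(b) − f(a)); replace the endpoint whose sign matches f(c).
f(0.417000) = 0.714982, f(1.190000) = -0.197160
step 1: c = 1.022916, f(c) = 0.031926 > 0 → new bracket [1.022916, 1.190000]
step 2: c = 1.046201, f(c) = 0.000779 > 0 → new bracket [1.046201, 1.190000]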